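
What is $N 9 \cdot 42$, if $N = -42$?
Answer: $-15876$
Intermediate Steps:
$N 9 \cdot 42 = \left(-42\right) 9 \cdot 42 = \left(-378\right) 42 = -15876$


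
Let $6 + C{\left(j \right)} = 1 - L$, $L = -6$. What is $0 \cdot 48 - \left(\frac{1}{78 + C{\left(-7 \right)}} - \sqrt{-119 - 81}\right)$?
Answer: $- \frac{1}{79} + 10 i \sqrt{2} \approx -0.012658 + 14.142 i$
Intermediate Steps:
$C{\left(j \right)} = 1$ ($C{\left(j \right)} = -6 + \left(1 - -6\right) = -6 + \left(1 + 6\right) = -6 + 7 = 1$)
$0 \cdot 48 - \left(\frac{1}{78 + C{\left(-7 \right)}} - \sqrt{-119 - 81}\right) = 0 \cdot 48 - \left(\frac{1}{78 + 1} - \sqrt{-119 - 81}\right) = 0 - \left(\frac{1}{79} - \sqrt{-200}\right) = 0 - \left(\frac{1}{79} - 10 i \sqrt{2}\right) = - \frac{1}{79} + 10 i \sqrt{2}$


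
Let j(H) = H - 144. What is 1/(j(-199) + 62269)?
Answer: 1/61926 ≈ 1.6148e-5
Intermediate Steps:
j(H) = -144 + H
1/(j(-199) + 62269) = 1/((-144 - 199) + 62269) = 1/(-343 + 62269) = 1/61926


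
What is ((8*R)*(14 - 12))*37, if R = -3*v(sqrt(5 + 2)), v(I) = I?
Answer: -1776*sqrt(7) ≈ -4698.9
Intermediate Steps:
R = -3*sqrt(7) (R = -3*sqrt(5 + 2) = -3*sqrt(7) ≈ -7.9373)
((8*R)*(14 - 12))*37 = ((8*(-3*sqrt(7)))*(14 - 12))*37 = (-24*sqrt(7)*2)*37 = -48*sqrt(7)*37 = -1776*sqrt(7)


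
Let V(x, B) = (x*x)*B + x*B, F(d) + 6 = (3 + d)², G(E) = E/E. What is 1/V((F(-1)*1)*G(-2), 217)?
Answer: 1/434 ≈ 0.0023041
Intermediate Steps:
G(E) = 1
F(d) = -6 + (3 + d)²
V(x, B) = B*x + B*x² (V(x, B) = x²*B + B*x = B*x² + B*x = B*x + B*x²)
1/V((F(-1)*1)*G(-2), 217) = 1/(217*(((-6 + (3 - 1)²)*1)*1)*(1 + ((-6 + (3 - 1)²)*1)*1)) = 1/(217*(((-6 + 2²)*1)*1)*(1 + ((-6 + 2²)*1)*1)) = 1/(217*(((-6 + 4)*1)*1)*(1 + ((-6 + 4)*1)*1)) = 1/(217*(-2*1*1)*(1 - 2*1*1)) = 1/(217*(-2*1)*(1 - 2*1)) = 1/(217*(-2)*(1 - 2)) = 1/(217*(-2)*(-1)) = 1/434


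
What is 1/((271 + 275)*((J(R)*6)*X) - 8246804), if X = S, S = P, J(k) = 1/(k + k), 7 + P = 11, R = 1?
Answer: -1/8240252 ≈ -1.2136e-7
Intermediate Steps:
P = 4 (P = -7 + 11 = 4)
J(k) = 1/(2*k)
S = 4
X = 4
1/((271 + 275)*((J(R)*6)*X) - 8246804) = 1/((271 + 275)*((((1/2)/1)*6)*4) - 8246804) = 1/(546*((((1/2)*1)*6)*4) - 8246804) = 1/(546*(((1/2)*6)*4) - 8246804) = 1/(546*(3*4) - 8246804) = 1/(546*12 - 8246804) = 1/(6552 - 8246804) = 1/(-8240252) = -1/8240252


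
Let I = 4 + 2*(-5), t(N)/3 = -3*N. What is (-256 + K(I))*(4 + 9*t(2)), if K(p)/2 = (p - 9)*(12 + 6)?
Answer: 125768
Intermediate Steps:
t(N) = -9*N (t(N) = 3*(-3*N) = -9*N)
I = -6 (I = 4 - 10 = -6)
K(p) = -324 + 36*p (K(p) = 2*((p - 9)*(12 + 6)) = 2*((-9 + p)*18) = 2*(-162 + 18*p) = -324 + 36*p)
(-256 + K(I))*(4 + 9*t(2)) = (-256 + (-324 + 36*(-6)))*(4 + 9*(-9*2)) = (-256 + (-324 - 216))*(4 + 9*(-18)) = (-256 - 540)*(4 - 162) = -796*(-158) = 125768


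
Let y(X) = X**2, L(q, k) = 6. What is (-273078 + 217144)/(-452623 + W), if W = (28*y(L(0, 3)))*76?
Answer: 55934/376015 ≈ 0.14875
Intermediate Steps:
W = 76608 (W = (28*6**2)*76 = (28*36)*76 = 1008*76 = 76608)
(-273078 + 217144)/(-452623 + W) = (-273078 + 217144)/(-452623 + 76608) = -55934/(-376015) = -55934*(-1/376015) = 55934/376015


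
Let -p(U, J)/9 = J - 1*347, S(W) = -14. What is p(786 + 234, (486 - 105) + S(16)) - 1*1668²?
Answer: -2782404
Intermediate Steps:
p(U, J) = 3123 - 9*J (p(U, J) = -9*(J - 1*347) = -9*(J - 347) = -9*(-347 + J) = 3123 - 9*J)
p(786 + 234, (486 - 105) + S(16)) - 1*1668² = (3123 - 9*((486 - 105) - 14)) - 1*1668² = (3123 - 9*(381 - 14)) - 1*2782224 = (3123 - 9*367) - 2782224 = (3123 - 3303) - 2782224 = -180 - 2782224 = -2782404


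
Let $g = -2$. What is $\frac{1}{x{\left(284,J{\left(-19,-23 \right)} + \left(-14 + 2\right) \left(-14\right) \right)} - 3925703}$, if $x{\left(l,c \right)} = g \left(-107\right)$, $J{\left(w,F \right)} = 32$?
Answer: $- \frac{1}{3925489} \approx -2.5475 \cdot 10^{-7}$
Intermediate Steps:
$x{\left(l,c \right)} = 214$ ($x{\left(l,c \right)} = \left(-2\right) \left(-107\right) = 214$)
$\frac{1}{x{\left(284,J{\left(-19,-23 \right)} + \left(-14 + 2\right) \left(-14\right) \right)} - 3925703} = \frac{1}{214 - 3925703} = \frac{1}{-3925489} = - \frac{1}{3925489}$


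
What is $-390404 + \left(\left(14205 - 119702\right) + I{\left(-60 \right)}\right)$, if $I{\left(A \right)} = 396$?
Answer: $-495505$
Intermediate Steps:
$-390404 + \left(\left(14205 - 119702\right) + I{\left(-60 \right)}\right) = -390404 + \left(\left(14205 - 119702\right) + 396\right) = -390404 + \left(-105497 + 396\right) = -390404 - 105101 = -495505$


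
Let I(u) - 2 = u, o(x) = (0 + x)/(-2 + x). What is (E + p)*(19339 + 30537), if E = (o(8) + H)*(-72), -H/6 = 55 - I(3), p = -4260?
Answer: 860061744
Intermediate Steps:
o(x) = x/(-2 + x)
I(u) = 2 + u
H = -300 (H = -6*(55 - (2 + 3)) = -6*(55 - 1*5) = -6*(55 - 5) = -6*50 = -300)
E = 21504 (E = (8/(-2 + 8) - 300)*(-72) = (8/6 - 300)*(-72) = (8*(⅙) - 300)*(-72) = (4/3 - 300)*(-72) = -896/3*(-72) = 21504)
(E + p)*(19339 + 30537) = (21504 - 4260)*(19339 + 30537) = 17244*49876 = 860061744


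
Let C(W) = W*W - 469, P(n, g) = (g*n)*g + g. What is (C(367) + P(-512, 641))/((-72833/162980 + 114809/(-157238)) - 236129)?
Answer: 92890510980062580/104331469346173 ≈ 890.34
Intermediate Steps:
P(n, g) = g + n*g² (P(n, g) = n*g² + g = g + n*g²)
C(W) = -469 + W² (C(W) = W² - 469 = -469 + W²)
(C(367) + P(-512, 641))/((-72833/162980 + 114809/(-157238)) - 236129) = ((-469 + 367²) + 641*(1 + 641*(-512)))/((-72833/162980 + 114809/(-157238)) - 236129) = ((-469 + 134689) + 641*(1 - 328192))/((-72833*1/162980 + 114809*(-1/157238)) - 236129) = (134220 + 641*(-328191))/((-72833/162980 - 114809/157238) - 236129) = (134220 - 210370431)/(-520063553/441838780 - 236129) = -210236211/(-104331469346173/441838780) = -210236211*(-441838780/104331469346173) = 92890510980062580/104331469346173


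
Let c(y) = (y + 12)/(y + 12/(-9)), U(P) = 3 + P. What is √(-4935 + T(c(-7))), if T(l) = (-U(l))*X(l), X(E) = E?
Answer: I*√123339/5 ≈ 70.239*I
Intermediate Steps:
c(y) = (12 + y)/(-4/3 + y) (c(y) = (12 + y)/(y + 12*(-⅑)) = (12 + y)/(y - 4/3) = (12 + y)/(-4/3 + y))
T(l) = l*(-3 - l) (T(l) = (-(3 + l))*l = (-3 - l)*l = l*(-3 - l))
√(-4935 + T(c(-7))) = √(-4935 - 3*(12 - 7)/(-4 + 3*(-7))*(3 + 3*(12 - 7)/(-4 + 3*(-7)))) = √(-4935 - 3*5/(-4 - 21)*(3 + 3*5/(-4 - 21))) = √(-4935 - 3*5/(-25)*(3 + 3*5/(-25))) = √(-4935 - 3*(-1/25)*5*(3 + 3*(-1/25)*5)) = √(-4935 - 1*(-⅗)*(3 - ⅗)) = √(-4935 - 1*(-⅗)*12/5) = √(-4935 + 36/25) = √(-123339/25) = I*√123339/5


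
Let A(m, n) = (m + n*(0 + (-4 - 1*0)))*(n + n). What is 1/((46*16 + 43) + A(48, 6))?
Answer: 1/1067 ≈ 0.00093721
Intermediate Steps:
A(m, n) = 2*n*(m - 4*n) (A(m, n) = (m + n*(0 + (-4 + 0)))*(2*n) = (m + n*(0 - 4))*(2*n) = (m + n*(-4))*(2*n) = (m - 4*n)*(2*n) = 2*n*(m - 4*n))
1/((46*16 + 43) + A(48, 6)) = 1/((46*16 + 43) + 2*6*(48 - 4*6)) = 1/((736 + 43) + 2*6*(48 - 24)) = 1/(779 + 2*6*24) = 1/(779 + 288) = 1/1067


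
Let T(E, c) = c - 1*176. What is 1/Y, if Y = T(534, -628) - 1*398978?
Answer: -1/399782 ≈ -2.5014e-6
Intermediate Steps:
T(E, c) = -176 + c (T(E, c) = c - 176 = -176 + c)
Y = -399782 (Y = (-176 - 628) - 1*398978 = -804 - 398978 = -399782)
1/Y = 1/(-399782) = -1/399782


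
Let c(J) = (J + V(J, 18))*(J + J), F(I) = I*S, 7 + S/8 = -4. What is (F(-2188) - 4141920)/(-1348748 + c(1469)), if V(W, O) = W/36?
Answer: -71088768/55567093 ≈ -1.2793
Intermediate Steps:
S = -88 (S = -56 + 8*(-4) = -56 - 32 = -88)
F(I) = -88*I (F(I) = I*(-88) = -88*I)
V(W, O) = W/36 (V(W, O) = W*(1/36) = W/36)
c(J) = 37*J²/18 (c(J) = (J + J/36)*(J + J) = (37*J/36)*(2*J) = 37*J²/18)
(F(-2188) - 4141920)/(-1348748 + c(1469)) = (-88*(-2188) - 4141920)/(-1348748 + (37/18)*1469²) = (192544 - 4141920)/(-1348748 + (37/18)*2157961) = -3949376/(-1348748 + 79844557/18) = -3949376/55567093/18 = -3949376*18/55567093 = -71088768/55567093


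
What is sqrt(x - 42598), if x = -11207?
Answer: I*sqrt(53805) ≈ 231.96*I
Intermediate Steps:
sqrt(x - 42598) = sqrt(-11207 - 42598) = sqrt(-53805) = I*sqrt(53805)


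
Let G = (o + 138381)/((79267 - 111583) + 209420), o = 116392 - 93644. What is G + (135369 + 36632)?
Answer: 30462226233/177104 ≈ 1.7200e+5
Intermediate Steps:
o = 22748
G = 161129/177104 (G = (22748 + 138381)/((79267 - 111583) + 209420) = 161129/(-32316 + 209420) = 161129/177104 ≈ 0.90980)
G + (135369 + 36632) = 161129/177104 + (135369 + 36632) = 161129/177104 + 172001 = 30462226233/177104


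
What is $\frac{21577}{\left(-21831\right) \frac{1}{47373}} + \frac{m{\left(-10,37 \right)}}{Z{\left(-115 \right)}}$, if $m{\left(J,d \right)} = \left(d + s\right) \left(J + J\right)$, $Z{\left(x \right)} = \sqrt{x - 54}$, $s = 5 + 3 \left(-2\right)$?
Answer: $- \frac{340722407}{7277} + \frac{720 i}{13} \approx -46822.0 + 55.385 i$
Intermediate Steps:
$s = -1$ ($s = 5 - 6 = -1$)
$Z{\left(x \right)} = \sqrt{-54 + x}$
$m{\left(J,d \right)} = 2 J \left(-1 + d\right)$ ($m{\left(J,d \right)} = \left(d - 1\right) \left(J + J\right) = \left(-1 + d\right) 2 J = 2 J \left(-1 + d\right)$)
$\frac{21577}{\left(-21831\right) \frac{1}{47373}} + \frac{m{\left(-10,37 \right)}}{Z{\left(-115 \right)}} = \frac{21577}{\left(-21831\right) \frac{1}{47373}} + \frac{2 \left(-10\right) \left(-1 + 37\right)}{\sqrt{-54 - 115}} = \frac{21577}{\left(-21831\right) \frac{1}{47373}} + \frac{2 \left(-10\right) 36}{\sqrt{-169}} = \frac{21577}{- \frac{7277}{15791}} - \frac{720}{13 i} = 21577 \left(- \frac{15791}{7277}\right) - 720 \left(- \frac{i}{13}\right) = - \frac{340722407}{7277} + \frac{720 i}{13}$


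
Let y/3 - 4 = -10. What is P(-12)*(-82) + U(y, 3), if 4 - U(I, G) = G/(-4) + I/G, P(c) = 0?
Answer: 43/4 ≈ 10.750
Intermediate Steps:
y = -18 (y = 12 + 3*(-10) = 12 - 30 = -18)
U(I, G) = 4 + G/4 - I/G (U(I, G) = 4 - (G/(-4) + I/G) = 4 - (G*(-¼) + I/G) = 4 - (-G/4 + I/G) = 4 + (G/4 - I/G) = 4 + G/4 - I/G)
P(-12)*(-82) + U(y, 3) = 0*(-82) + (4 + (¼)*3 - 1*(-18)/3) = 0 + (4 + ¾ - 1*(-18)*⅓) = 0 + (4 + ¾ + 6) = 0 + 43/4 = 43/4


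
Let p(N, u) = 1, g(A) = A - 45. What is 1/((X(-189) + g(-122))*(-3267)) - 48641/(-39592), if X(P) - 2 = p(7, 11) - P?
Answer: 3972714083/3233676600 ≈ 1.2285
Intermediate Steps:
g(A) = -45 + A
X(P) = 3 - P (X(P) = 2 + (1 - P) = 3 - P)
1/((X(-189) + g(-122))*(-3267)) - 48641/(-39592) = 1/(((3 - 1*(-189)) + (-45 - 122))*(-3267)) - 48641/(-39592) = -1/3267/((3 + 189) - 167) - 48641*(-1/39592) = -1/3267/(192 - 167) + 48641/39592 = -1/3267/25 + 48641/39592 = (1/25)*(-1/3267) + 48641/39592 = -1/81675 + 48641/39592 = 3972714083/3233676600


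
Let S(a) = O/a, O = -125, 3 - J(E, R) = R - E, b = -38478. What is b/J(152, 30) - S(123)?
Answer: -4717169/15375 ≈ -306.81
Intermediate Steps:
J(E, R) = 3 + E - R (J(E, R) = 3 - (R - E) = 3 + (E - R) = 3 + E - R)
S(a) = -125/a
b/J(152, 30) - S(123) = -38478/(3 + 152 - 1*30) - (-125)/123 = -38478/(3 + 152 - 30) - (-125)/123 = -38478/125 - 1*(-125/123) = -38478*1/125 + 125/123 = -38478/125 + 125/123 = -4717169/15375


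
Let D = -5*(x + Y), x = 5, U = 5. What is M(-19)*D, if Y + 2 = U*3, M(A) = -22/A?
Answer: -1980/19 ≈ -104.21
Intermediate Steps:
Y = 13 (Y = -2 + 5*3 = -2 + 15 = 13)
D = -90 (D = -5*(5 + 13) = -5*18 = -90)
M(-19)*D = -22/(-19)*(-90) = -22*(-1/19)*(-90) = (22/19)*(-90) = -1980/19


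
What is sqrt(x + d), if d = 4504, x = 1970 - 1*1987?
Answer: sqrt(4487) ≈ 66.985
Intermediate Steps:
x = -17 (x = 1970 - 1987 = -17)
sqrt(x + d) = sqrt(-17 + 4504) = sqrt(4487)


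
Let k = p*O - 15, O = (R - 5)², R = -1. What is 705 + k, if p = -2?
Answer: 618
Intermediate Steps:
O = 36 (O = (-1 - 5)² = (-6)² = 36)
k = -87 (k = -2*36 - 15 = -72 - 15 = -87)
705 + k = 705 - 87 = 618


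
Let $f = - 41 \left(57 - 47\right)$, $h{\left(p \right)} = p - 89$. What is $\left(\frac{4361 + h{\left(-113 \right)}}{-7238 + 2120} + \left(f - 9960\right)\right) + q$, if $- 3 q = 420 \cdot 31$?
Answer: $- \frac{75289939}{5118} \approx -14711.0$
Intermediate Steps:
$h{\left(p \right)} = -89 + p$
$q = -4340$ ($q = - \frac{420 \cdot 31}{3} = \left(- \frac{1}{3}\right) 13020 = -4340$)
$f = -410$ ($f = \left(-41\right) 10 = -410$)
$\left(\frac{4361 + h{\left(-113 \right)}}{-7238 + 2120} + \left(f - 9960\right)\right) + q = \left(\frac{4361 - 202}{-7238 + 2120} - 10370\right) - 4340 = \left(\frac{4361 - 202}{-5118} - 10370\right) - 4340 = \left(4159 \left(- \frac{1}{5118}\right) - 10370\right) - 4340 = \left(- \frac{4159}{5118} - 10370\right) - 4340 = - \frac{53077819}{5118} - 4340 = - \frac{75289939}{5118}$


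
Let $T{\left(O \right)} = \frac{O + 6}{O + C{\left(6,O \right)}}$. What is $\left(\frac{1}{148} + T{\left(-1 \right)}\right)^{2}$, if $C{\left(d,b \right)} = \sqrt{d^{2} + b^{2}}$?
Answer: $\frac{\left(739 + \sqrt{37}\right)^{2}}{21904 \left(1 - \sqrt{37}\right)^{2}} \approx 0.98104$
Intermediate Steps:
$C{\left(d,b \right)} = \sqrt{b^{2} + d^{2}}$
$T{\left(O \right)} = \frac{6 + O}{O + \sqrt{36 + O^{2}}}$ ($T{\left(O \right)} = \frac{O + 6}{O + \sqrt{O^{2} + 6^{2}}} = \frac{6 + O}{O + \sqrt{O^{2} + 36}} = \frac{6 + O}{O + \sqrt{36 + O^{2}}}$)
$\left(\frac{1}{148} + T{\left(-1 \right)}\right)^{2} = \left(\frac{1}{148} + \frac{6 - 1}{-1 + \sqrt{36 + \left(-1\right)^{2}}}\right)^{2} = \left(\frac{1}{148} + \frac{1}{-1 + \sqrt{36 + 1}} \cdot 5\right)^{2} = \left(\frac{1}{148} + \frac{1}{-1 + \sqrt{37}} \cdot 5\right)^{2} = \left(\frac{1}{148} + \frac{5}{-1 + \sqrt{37}}\right)^{2}$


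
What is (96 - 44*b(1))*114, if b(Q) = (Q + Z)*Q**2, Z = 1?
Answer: 912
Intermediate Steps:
b(Q) = Q**2*(1 + Q) (b(Q) = (Q + 1)*Q**2 = (1 + Q)*Q**2 = Q**2*(1 + Q))
(96 - 44*b(1))*114 = (96 - 44*1**2*(1 + 1))*114 = (96 - 44*2)*114 = (96 - 88)*114 = 8*114 = 912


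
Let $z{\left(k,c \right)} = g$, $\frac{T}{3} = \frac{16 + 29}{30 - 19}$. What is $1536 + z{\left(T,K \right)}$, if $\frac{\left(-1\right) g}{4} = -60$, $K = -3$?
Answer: $1776$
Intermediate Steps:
$T = \frac{135}{11}$ ($T = 3 \frac{16 + 29}{30 - 19} = 3 \cdot \frac{45}{11} = \frac{135}{11} \approx 12.273$)
$g = 240$ ($g = \left(-4\right) \left(-60\right) = 240$)
$z{\left(k,c \right)} = 240$
$1536 + z{\left(T,K \right)} = 1536 + 240 = 1776$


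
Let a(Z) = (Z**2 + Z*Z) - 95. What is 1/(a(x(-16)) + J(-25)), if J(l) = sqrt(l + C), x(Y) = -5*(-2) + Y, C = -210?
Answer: -23/764 - I*sqrt(235)/764 ≈ -0.030105 - 0.020065*I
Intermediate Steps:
x(Y) = 10 + Y
J(l) = sqrt(-210 + l) (J(l) = sqrt(l - 210) = sqrt(-210 + l))
a(Z) = -95 + 2*Z**2 (a(Z) = (Z**2 + Z**2) - 95 = 2*Z**2 - 95 = -95 + 2*Z**2)
1/(a(x(-16)) + J(-25)) = 1/((-95 + 2*(10 - 16)**2) + sqrt(-210 - 25)) = 1/((-95 + 2*(-6)**2) + sqrt(-235)) = 1/((-95 + 2*36) + I*sqrt(235)) = 1/((-95 + 72) + I*sqrt(235)) = 1/(-23 + I*sqrt(235))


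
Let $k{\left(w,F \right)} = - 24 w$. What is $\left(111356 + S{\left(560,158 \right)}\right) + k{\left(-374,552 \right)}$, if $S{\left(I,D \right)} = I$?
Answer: $120892$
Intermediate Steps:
$\left(111356 + S{\left(560,158 \right)}\right) + k{\left(-374,552 \right)} = \left(111356 + 560\right) - -8976 = 111916 + 8976 = 120892$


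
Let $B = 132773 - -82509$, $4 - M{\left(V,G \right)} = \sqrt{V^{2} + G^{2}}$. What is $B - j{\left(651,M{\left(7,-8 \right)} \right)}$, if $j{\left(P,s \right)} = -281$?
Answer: $215563$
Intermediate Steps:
$M{\left(V,G \right)} = 4 - \sqrt{G^{2} + V^{2}}$ ($M{\left(V,G \right)} = 4 - \sqrt{V^{2} + G^{2}} = 4 - \sqrt{G^{2} + V^{2}}$)
$B = 215282$ ($B = 132773 + 82509 = 215282$)
$B - j{\left(651,M{\left(7,-8 \right)} \right)} = 215282 - -281 = 215282 + 281 = 215563$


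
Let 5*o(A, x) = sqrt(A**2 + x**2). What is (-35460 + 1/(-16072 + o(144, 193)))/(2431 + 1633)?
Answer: -11449451793485/1312198872168 - sqrt(57985)/5248795488672 ≈ -8.7254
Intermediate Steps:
o(A, x) = sqrt(A**2 + x**2)/5
(-35460 + 1/(-16072 + o(144, 193)))/(2431 + 1633) = (-35460 + 1/(-16072 + sqrt(144**2 + 193**2)/5))/(2431 + 1633) = (-35460 + 1/(-16072 + sqrt(20736 + 37249)/5))/4064 = (-35460 + 1/(-16072 + sqrt(57985)/5))*(1/4064) = -8865/1016 + 1/(4064*(-16072 + sqrt(57985)/5))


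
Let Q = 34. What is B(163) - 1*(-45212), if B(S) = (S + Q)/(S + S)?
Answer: 14739309/326 ≈ 45213.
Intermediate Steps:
B(S) = (34 + S)/(2*S) (B(S) = (S + 34)/(S + S) = (34 + S)/((2*S)) = (34 + S)*(1/(2*S)) = (34 + S)/(2*S))
B(163) - 1*(-45212) = (½)*(34 + 163)/163 - 1*(-45212) = (½)*(1/163)*197 + 45212 = 197/326 + 45212 = 14739309/326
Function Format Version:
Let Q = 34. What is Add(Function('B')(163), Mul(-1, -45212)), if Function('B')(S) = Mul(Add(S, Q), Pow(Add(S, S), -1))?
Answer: Rational(14739309, 326) ≈ 45213.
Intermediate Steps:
Function('B')(S) = Mul(Rational(1, 2), Pow(S, -1), Add(34, S)) (Function('B')(S) = Mul(Add(S, 34), Pow(Add(S, S), -1)) = Mul(Add(34, S), Pow(Mul(2, S), -1)) = Mul(Add(34, S), Mul(Rational(1, 2), Pow(S, -1))) = Mul(Rational(1, 2), Pow(S, -1), Add(34, S)))
Add(Function('B')(163), Mul(-1, -45212)) = Add(Mul(Rational(1, 2), Pow(163, -1), Add(34, 163)), Mul(-1, -45212)) = Add(Mul(Rational(1, 2), Rational(1, 163), 197), 45212) = Add(Rational(197, 326), 45212) = Rational(14739309, 326)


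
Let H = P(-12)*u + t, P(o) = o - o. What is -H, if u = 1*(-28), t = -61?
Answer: 61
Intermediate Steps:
P(o) = 0
u = -28
H = -61 (H = 0*(-28) - 61 = 0 - 61 = -61)
-H = -1*(-61) = 61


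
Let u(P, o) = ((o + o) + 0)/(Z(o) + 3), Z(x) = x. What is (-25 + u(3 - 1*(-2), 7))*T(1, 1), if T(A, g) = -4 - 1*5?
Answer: 1062/5 ≈ 212.40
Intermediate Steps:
T(A, g) = -9 (T(A, g) = -4 - 5 = -9)
u(P, o) = 2*o/(3 + o) (u(P, o) = ((o + o) + 0)/(o + 3) = (2*o + 0)/(3 + o) = (2*o)/(3 + o) = 2*o/(3 + o))
(-25 + u(3 - 1*(-2), 7))*T(1, 1) = (-25 + 2*7/(3 + 7))*(-9) = (-25 + 2*7/10)*(-9) = (-25 + 2*7*(1/10))*(-9) = (-25 + 7/5)*(-9) = -118/5*(-9) = 1062/5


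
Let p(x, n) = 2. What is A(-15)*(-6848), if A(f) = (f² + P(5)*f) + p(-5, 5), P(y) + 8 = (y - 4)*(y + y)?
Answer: -1349056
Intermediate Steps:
P(y) = -8 + 2*y*(-4 + y) (P(y) = -8 + (y - 4)*(y + y) = -8 + (-4 + y)*(2*y) = -8 + 2*y*(-4 + y))
A(f) = 2 + f² + 2*f (A(f) = (f² + (-8 - 8*5 + 2*5²)*f) + 2 = (f² + (-8 - 40 + 2*25)*f) + 2 = (f² + (-8 - 40 + 50)*f) + 2 = (f² + 2*f) + 2 = 2 + f² + 2*f)
A(-15)*(-6848) = (2 + (-15)² + 2*(-15))*(-6848) = (2 + 225 - 30)*(-6848) = 197*(-6848) = -1349056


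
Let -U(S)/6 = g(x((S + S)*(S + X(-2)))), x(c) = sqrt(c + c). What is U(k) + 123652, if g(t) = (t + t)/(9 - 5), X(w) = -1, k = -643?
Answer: 123652 - 12*sqrt(103523) ≈ 1.1979e+5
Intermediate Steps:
x(c) = sqrt(2)*sqrt(c) (x(c) = sqrt(2*c) = sqrt(2)*sqrt(c))
g(t) = t/2 (g(t) = (2*t)/4 = (2*t)*(1/4) = t/2)
U(S) = -6*sqrt(S*(-1 + S)) (U(S) = -3*sqrt(2)*sqrt((S + S)*(S - 1)) = -3*sqrt(2)*sqrt((2*S)*(-1 + S)) = -3*sqrt(2)*sqrt(2*S*(-1 + S)) = -3*sqrt(2)*(sqrt(2)*sqrt(S*(-1 + S))) = -3*2*sqrt(S*(-1 + S)) = -6*sqrt(S*(-1 + S)))
U(k) + 123652 = -6*2*sqrt(103523) + 123652 = -12*sqrt(103523) + 123652 = 123652 - 12*sqrt(103523)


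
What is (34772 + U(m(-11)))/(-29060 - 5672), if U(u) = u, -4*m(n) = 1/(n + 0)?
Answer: -1529969/1528208 ≈ -1.0012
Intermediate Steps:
m(n) = -1/(4*n) (m(n) = -1/(4*(n + 0)) = -1/(4*n))
(34772 + U(m(-11)))/(-29060 - 5672) = (34772 - ¼/(-11))/(-29060 - 5672) = (34772 - ¼*(-1/11))/(-34732) = (34772 + 1/44)*(-1/34732) = (1529969/44)*(-1/34732) = -1529969/1528208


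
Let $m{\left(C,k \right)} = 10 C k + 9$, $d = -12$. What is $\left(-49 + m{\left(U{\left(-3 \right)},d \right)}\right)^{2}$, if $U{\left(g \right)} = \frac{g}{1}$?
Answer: $102400$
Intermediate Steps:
$U{\left(g \right)} = g$ ($U{\left(g \right)} = g 1 = g$)
$m{\left(C,k \right)} = 9 + 10 C k$ ($m{\left(C,k \right)} = 10 C k + 9 = 9 + 10 C k$)
$\left(-49 + m{\left(U{\left(-3 \right)},d \right)}\right)^{2} = \left(-49 + \left(9 + 10 \left(-3\right) \left(-12\right)\right)\right)^{2} = \left(-49 + \left(9 + 360\right)\right)^{2} = \left(-49 + 369\right)^{2} = 320^{2} = 102400$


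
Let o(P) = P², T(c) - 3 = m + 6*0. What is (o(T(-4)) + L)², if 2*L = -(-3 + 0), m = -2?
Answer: 25/4 ≈ 6.2500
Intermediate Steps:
T(c) = 1 (T(c) = 3 + (-2 + 6*0) = 3 + (-2 + 0) = 3 - 2 = 1)
L = 3/2 (L = (-(-3 + 0))/2 = (-1*(-3))/2 = (½)*3 = 3/2 ≈ 1.5000)
(o(T(-4)) + L)² = (1² + 3/2)² = (1 + 3/2)² = (5/2)² = 25/4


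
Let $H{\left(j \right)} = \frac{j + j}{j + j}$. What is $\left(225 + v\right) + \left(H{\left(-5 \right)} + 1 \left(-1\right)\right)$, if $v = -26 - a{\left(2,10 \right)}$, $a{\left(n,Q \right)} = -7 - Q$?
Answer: $216$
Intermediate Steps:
$H{\left(j \right)} = 1$ ($H{\left(j \right)} = \frac{2 j}{2 j} = 2 j \frac{1}{2 j} = 1$)
$v = -9$ ($v = -26 - \left(-7 - 10\right) = -26 - -17 = -26 + 17 = -9$)
$\left(225 + v\right) + \left(H{\left(-5 \right)} + 1 \left(-1\right)\right) = \left(225 - 9\right) + \left(1 + 1 \left(-1\right)\right) = 216 + \left(1 - 1\right) = 216 + 0 = 216$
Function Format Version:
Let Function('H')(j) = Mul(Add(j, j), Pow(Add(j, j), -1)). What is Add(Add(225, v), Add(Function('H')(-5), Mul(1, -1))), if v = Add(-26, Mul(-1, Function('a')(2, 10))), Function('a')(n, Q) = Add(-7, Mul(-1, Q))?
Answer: 216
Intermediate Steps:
Function('H')(j) = 1 (Function('H')(j) = Mul(Mul(2, j), Pow(Mul(2, j), -1)) = Mul(Mul(2, j), Mul(Rational(1, 2), Pow(j, -1))) = 1)
v = -9 (v = Add(-26, Mul(-1, Add(-7, Mul(-1, 10)))) = Add(-26, Mul(-1, Add(-7, -10))) = Add(-26, Mul(-1, -17)) = Add(-26, 17) = -9)
Add(Add(225, v), Add(Function('H')(-5), Mul(1, -1))) = Add(Add(225, -9), Add(1, Mul(1, -1))) = Add(216, Add(1, -1)) = Add(216, 0) = 216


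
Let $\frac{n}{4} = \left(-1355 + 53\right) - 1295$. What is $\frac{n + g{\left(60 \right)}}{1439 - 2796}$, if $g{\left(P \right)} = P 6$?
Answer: $\frac{436}{59} \approx 7.3898$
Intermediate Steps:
$g{\left(P \right)} = 6 P$
$n = -10388$ ($n = 4 \left(\left(-1355 + 53\right) - 1295\right) = 4 \left(-1302 - 1295\right) = 4 \left(-2597\right) = -10388$)
$\frac{n + g{\left(60 \right)}}{1439 - 2796} = \frac{-10388 + 6 \cdot 60}{1439 - 2796} = \frac{-10388 + 360}{-1357} = \left(-10028\right) \left(- \frac{1}{1357}\right) = \frac{436}{59}$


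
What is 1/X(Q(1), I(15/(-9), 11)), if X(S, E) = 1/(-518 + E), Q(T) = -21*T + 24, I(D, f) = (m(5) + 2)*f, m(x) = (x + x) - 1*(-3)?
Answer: -353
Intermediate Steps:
m(x) = 3 + 2*x (m(x) = 2*x + 3 = 3 + 2*x)
I(D, f) = 15*f (I(D, f) = ((3 + 2*5) + 2)*f = ((3 + 10) + 2)*f = (13 + 2)*f = 15*f)
Q(T) = 24 - 21*T
1/X(Q(1), I(15/(-9), 11)) = 1/(1/(-518 + 15*11)) = 1/(1/(-518 + 165)) = 1/(1/(-353)) = 1/(-1/353) = -353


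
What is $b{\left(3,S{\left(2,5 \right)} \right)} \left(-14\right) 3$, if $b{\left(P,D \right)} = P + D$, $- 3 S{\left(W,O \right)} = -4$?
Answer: $-182$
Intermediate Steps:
$S{\left(W,O \right)} = \frac{4}{3}$ ($S{\left(W,O \right)} = \left(- \frac{1}{3}\right) \left(-4\right) = \frac{4}{3}$)
$b{\left(P,D \right)} = D + P$
$b{\left(3,S{\left(2,5 \right)} \right)} \left(-14\right) 3 = \left(\frac{4}{3} + 3\right) \left(-14\right) 3 = \frac{13}{3} \left(-14\right) 3 = \left(- \frac{182}{3}\right) 3 = -182$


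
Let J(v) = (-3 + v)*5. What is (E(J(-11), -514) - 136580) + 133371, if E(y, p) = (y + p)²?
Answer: 337847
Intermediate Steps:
J(v) = -15 + 5*v
E(y, p) = (p + y)²
(E(J(-11), -514) - 136580) + 133371 = ((-514 + (-15 + 5*(-11)))² - 136580) + 133371 = ((-514 + (-15 - 55))² - 136580) + 133371 = ((-514 - 70)² - 136580) + 133371 = ((-584)² - 136580) + 133371 = (341056 - 136580) + 133371 = 204476 + 133371 = 337847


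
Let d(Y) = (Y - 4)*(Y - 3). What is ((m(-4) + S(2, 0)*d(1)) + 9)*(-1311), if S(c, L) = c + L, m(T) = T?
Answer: -22287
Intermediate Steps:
d(Y) = (-4 + Y)*(-3 + Y)
S(c, L) = L + c
((m(-4) + S(2, 0)*d(1)) + 9)*(-1311) = ((-4 + (0 + 2)*(12 + 1**2 - 7*1)) + 9)*(-1311) = ((-4 + 2*(12 + 1 - 7)) + 9)*(-1311) = ((-4 + 2*6) + 9)*(-1311) = ((-4 + 12) + 9)*(-1311) = (8 + 9)*(-1311) = 17*(-1311) = -22287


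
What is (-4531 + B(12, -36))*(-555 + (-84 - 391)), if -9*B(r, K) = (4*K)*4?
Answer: 4601010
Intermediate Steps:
B(r, K) = -16*K/9 (B(r, K) = -4*K*4/9 = -16*K/9)
(-4531 + B(12, -36))*(-555 + (-84 - 391)) = (-4531 - 16/9*(-36))*(-555 + (-84 - 391)) = (-4531 + 64)*(-555 - 475) = -4467*(-1030) = 4601010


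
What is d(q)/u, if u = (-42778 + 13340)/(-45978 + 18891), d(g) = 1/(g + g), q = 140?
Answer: 27087/8242640 ≈ 0.0032862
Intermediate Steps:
d(g) = 1/(2*g)
u = 29438/27087 (u = -29438/(-27087) = -29438*(-1/27087) = 29438/27087 ≈ 1.0868)
d(q)/u = ((1/2)/140)/(29438/27087) = ((1/2)*(1/140))*(27087/29438) = (1/280)*(27087/29438) = 27087/8242640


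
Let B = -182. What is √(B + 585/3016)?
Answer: I*√2446382/116 ≈ 13.484*I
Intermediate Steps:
√(B + 585/3016) = √(-182 + 585/3016) = √(-182 + 585*(1/3016)) = √(-182 + 45/232) = √(-42179/232) = I*√2446382/116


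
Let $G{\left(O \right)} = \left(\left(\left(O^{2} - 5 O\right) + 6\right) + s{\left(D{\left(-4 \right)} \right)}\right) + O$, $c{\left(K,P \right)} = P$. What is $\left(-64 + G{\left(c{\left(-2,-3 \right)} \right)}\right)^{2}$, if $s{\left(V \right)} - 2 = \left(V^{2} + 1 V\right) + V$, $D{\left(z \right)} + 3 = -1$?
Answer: $729$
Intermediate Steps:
$D{\left(z \right)} = -4$ ($D{\left(z \right)} = -3 - 1 = -4$)
$s{\left(V \right)} = 2 + V^{2} + 2 V$ ($s{\left(V \right)} = 2 + \left(\left(V^{2} + 1 V\right) + V\right) = 2 + \left(\left(V^{2} + V\right) + V\right) = 2 + \left(\left(V + V^{2}\right) + V\right) = 2 + \left(V^{2} + 2 V\right) = 2 + V^{2} + 2 V$)
$G{\left(O \right)} = 16 + O^{2} - 4 O$ ($G{\left(O \right)} = \left(\left(\left(O^{2} - 5 O\right) + 6\right) + \left(2 + \left(-4\right)^{2} + 2 \left(-4\right)\right)\right) + O = \left(\left(6 + O^{2} - 5 O\right) + \left(2 + 16 - 8\right)\right) + O = \left(\left(6 + O^{2} - 5 O\right) + 10\right) + O = \left(16 + O^{2} - 5 O\right) + O = 16 + O^{2} - 4 O$)
$\left(-64 + G{\left(c{\left(-2,-3 \right)} \right)}\right)^{2} = \left(-64 + \left(16 + \left(-3\right)^{2} - -12\right)\right)^{2} = \left(-64 + \left(16 + 9 + 12\right)\right)^{2} = \left(-64 + 37\right)^{2} = \left(-27\right)^{2} = 729$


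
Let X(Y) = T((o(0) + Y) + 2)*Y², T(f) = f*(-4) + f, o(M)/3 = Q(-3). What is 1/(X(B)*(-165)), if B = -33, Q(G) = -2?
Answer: -1/19945035 ≈ -5.0138e-8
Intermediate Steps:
o(M) = -6 (o(M) = 3*(-2) = -6)
T(f) = -3*f (T(f) = -4*f + f = -3*f)
X(Y) = Y²*(12 - 3*Y) (X(Y) = (-3*((-6 + Y) + 2))*Y² = (-3*(-4 + Y))*Y² = (12 - 3*Y)*Y² = Y²*(12 - 3*Y))
1/(X(B)*(-165)) = 1/((3*(-33)²*(4 - 1*(-33)))*(-165)) = 1/((3*1089*(4 + 33))*(-165)) = 1/((3*1089*37)*(-165)) = 1/(120879*(-165)) = 1/(-19945035) = -1/19945035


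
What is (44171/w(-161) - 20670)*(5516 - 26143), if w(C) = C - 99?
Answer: 111764738617/260 ≈ 4.2986e+8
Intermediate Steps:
w(C) = -99 + C
(44171/w(-161) - 20670)*(5516 - 26143) = (44171/(-99 - 161) - 20670)*(5516 - 26143) = (44171/(-260) - 20670)*(-20627) = (44171*(-1/260) - 20670)*(-20627) = (-44171/260 - 20670)*(-20627) = -5418371/260*(-20627) = 111764738617/260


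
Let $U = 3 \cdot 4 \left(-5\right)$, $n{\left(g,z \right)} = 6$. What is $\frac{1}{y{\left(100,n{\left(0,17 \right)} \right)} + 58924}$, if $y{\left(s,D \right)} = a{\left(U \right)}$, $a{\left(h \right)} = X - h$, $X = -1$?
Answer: $\frac{1}{58983} \approx 1.6954 \cdot 10^{-5}$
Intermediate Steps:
$U = -60$ ($U = 12 \left(-5\right) = -60$)
$a{\left(h \right)} = -1 - h$
$y{\left(s,D \right)} = 59$ ($y{\left(s,D \right)} = -1 - -60 = -1 + 60 = 59$)
$\frac{1}{y{\left(100,n{\left(0,17 \right)} \right)} + 58924} = \frac{1}{59 + 58924} = \frac{1}{58983}$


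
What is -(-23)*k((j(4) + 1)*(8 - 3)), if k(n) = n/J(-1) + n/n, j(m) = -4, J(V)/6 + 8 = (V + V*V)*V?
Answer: 483/16 ≈ 30.188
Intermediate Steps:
J(V) = -48 + 6*V*(V + V²) (J(V) = -48 + 6*((V + V*V)*V) = -48 + 6*((V + V²)*V) = -48 + 6*(V*(V + V²)) = -48 + 6*V*(V + V²))
k(n) = 1 - n/48 (k(n) = n/(-48 + 6*(-1)² + 6*(-1)³) + n/n = n/(-48 + 6*1 + 6*(-1)) + 1 = n/(-48 + 6 - 6) + 1 = n/(-48) + 1 = n*(-1/48) + 1 = -n/48 + 1 = 1 - n/48)
-(-23)*k((j(4) + 1)*(8 - 3)) = -(-23)*(1 - (-4 + 1)*(8 - 3)/48) = -(-23)*(1 - (-1)*5/16) = -(-23)*(1 - 1/48*(-15)) = -(-23)*(1 + 5/16) = -(-23)*21/16 = -1*(-483/16) = 483/16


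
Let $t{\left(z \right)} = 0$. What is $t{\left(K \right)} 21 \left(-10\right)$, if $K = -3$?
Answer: $0$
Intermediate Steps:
$t{\left(K \right)} 21 \left(-10\right) = 0 \cdot 21 \left(-10\right) = 0 \left(-10\right) = 0$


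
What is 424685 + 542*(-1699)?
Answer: -496173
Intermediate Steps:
424685 + 542*(-1699) = 424685 - 920858 = -496173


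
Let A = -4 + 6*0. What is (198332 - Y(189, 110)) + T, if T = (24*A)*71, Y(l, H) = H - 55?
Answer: 191461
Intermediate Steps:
Y(l, H) = -55 + H
A = -4 (A = -4 + 0 = -4)
T = -6816 (T = (24*(-4))*71 = -96*71 = -6816)
(198332 - Y(189, 110)) + T = (198332 - (-55 + 110)) - 6816 = (198332 - 1*55) - 6816 = (198332 - 55) - 6816 = 198277 - 6816 = 191461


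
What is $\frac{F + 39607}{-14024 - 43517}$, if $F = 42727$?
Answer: $- \frac{82334}{57541} \approx -1.4309$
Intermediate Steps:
$\frac{F + 39607}{-14024 - 43517} = \frac{42727 + 39607}{-14024 - 43517} = \frac{82334}{-57541} = 82334 \left(- \frac{1}{57541}\right) = - \frac{82334}{57541}$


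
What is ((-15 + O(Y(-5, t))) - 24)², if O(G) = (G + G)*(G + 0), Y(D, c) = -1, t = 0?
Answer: 1369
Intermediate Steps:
O(G) = 2*G² (O(G) = (2*G)*G = 2*G²)
((-15 + O(Y(-5, t))) - 24)² = ((-15 + 2*(-1)²) - 24)² = ((-15 + 2*1) - 24)² = ((-15 + 2) - 24)² = (-13 - 24)² = (-37)² = 1369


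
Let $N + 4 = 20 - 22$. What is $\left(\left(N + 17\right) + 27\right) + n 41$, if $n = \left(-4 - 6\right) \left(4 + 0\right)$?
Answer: $-1602$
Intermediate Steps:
$n = -40$ ($n = \left(-10\right) 4 = -40$)
$N = -6$ ($N = -4 + \left(20 - 22\right) = -4 - 2 = -6$)
$\left(\left(N + 17\right) + 27\right) + n 41 = \left(\left(-6 + 17\right) + 27\right) - 1640 = \left(11 + 27\right) - 1640 = 38 - 1640 = -1602$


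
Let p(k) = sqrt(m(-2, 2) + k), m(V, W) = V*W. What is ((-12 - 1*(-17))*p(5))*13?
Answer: 65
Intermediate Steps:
p(k) = sqrt(-4 + k) (p(k) = sqrt(-2*2 + k) = sqrt(-4 + k))
((-12 - 1*(-17))*p(5))*13 = ((-12 - 1*(-17))*sqrt(-4 + 5))*13 = ((-12 + 17)*sqrt(1))*13 = (5*1)*13 = 5*13 = 65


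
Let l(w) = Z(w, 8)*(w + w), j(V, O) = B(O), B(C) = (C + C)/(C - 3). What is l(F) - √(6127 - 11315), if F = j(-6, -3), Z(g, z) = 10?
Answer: 20 - 2*I*√1297 ≈ 20.0 - 72.028*I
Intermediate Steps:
B(C) = 2*C/(-3 + C) (B(C) = (2*C)/(-3 + C) = 2*C/(-3 + C))
j(V, O) = 2*O/(-3 + O)
F = 1 (F = 2*(-3)/(-3 - 3) = 2*(-3)/(-6) = 2*(-3)*(-⅙) = 1)
l(w) = 20*w (l(w) = 10*(w + w) = 10*(2*w) = 20*w)
l(F) - √(6127 - 11315) = 20*1 - √(6127 - 11315) = 20 - √(-5188) = 20 - 2*I*√1297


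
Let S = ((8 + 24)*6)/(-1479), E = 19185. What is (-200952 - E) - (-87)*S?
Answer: -3742521/17 ≈ -2.2015e+5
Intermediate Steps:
S = -64/493 (S = (32*6)*(-1/1479) = 192*(-1/1479) = -64/493 ≈ -0.12982)
(-200952 - E) - (-87)*S = (-200952 - 1*19185) - (-87)*(-64)/493 = (-200952 - 19185) - 1*192/17 = -220137 - 192/17 = -3742521/17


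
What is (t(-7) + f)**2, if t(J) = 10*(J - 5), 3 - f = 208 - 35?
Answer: 84100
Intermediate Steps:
f = -170 (f = 3 - (208 - 35) = 3 - 1*173 = 3 - 173 = -170)
t(J) = -50 + 10*J (t(J) = 10*(-5 + J) = -50 + 10*J)
(t(-7) + f)**2 = ((-50 + 10*(-7)) - 170)**2 = ((-50 - 70) - 170)**2 = (-120 - 170)**2 = (-290)**2 = 84100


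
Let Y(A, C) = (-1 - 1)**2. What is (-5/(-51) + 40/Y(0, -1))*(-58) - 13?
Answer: -30533/51 ≈ -598.69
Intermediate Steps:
Y(A, C) = 4 (Y(A, C) = (-2)**2 = 4)
(-5/(-51) + 40/Y(0, -1))*(-58) - 13 = (-5/(-51) + 40/4)*(-58) - 13 = (-5*(-1/51) + 40*(1/4))*(-58) - 13 = (5/51 + 10)*(-58) - 13 = (515/51)*(-58) - 13 = -29870/51 - 13 = -30533/51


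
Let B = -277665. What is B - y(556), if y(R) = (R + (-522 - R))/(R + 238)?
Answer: -110232744/397 ≈ -2.7766e+5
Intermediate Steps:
y(R) = -522/(238 + R)
B - y(556) = -277665 - (-522)/(238 + 556) = -277665 - (-522)/794 = -277665 - 1*(-261/397) = -277665 + 261/397 = -110232744/397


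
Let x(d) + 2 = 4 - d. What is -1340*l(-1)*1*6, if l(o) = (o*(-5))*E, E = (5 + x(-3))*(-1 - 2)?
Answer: 1206000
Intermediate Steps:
x(d) = 2 - d (x(d) = -2 + (4 - d) = 2 - d)
E = -30 (E = (5 + (2 - 1*(-3)))*(-1 - 2) = (5 + (2 + 3))*(-3) = (5 + 5)*(-3) = 10*(-3) = -30)
l(o) = 150*o (l(o) = (o*(-5))*(-30) = -5*o*(-30) = 150*o)
-1340*l(-1)*1*6 = -1340*(150*(-1))*1*6 = -1340*(-150*1)*6 = -(-201000)*6 = -1340*(-900) = 1206000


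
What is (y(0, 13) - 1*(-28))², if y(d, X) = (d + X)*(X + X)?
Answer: 133956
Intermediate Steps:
y(d, X) = 2*X*(X + d) (y(d, X) = (X + d)*(2*X) = 2*X*(X + d))
(y(0, 13) - 1*(-28))² = (2*13*(13 + 0) - 1*(-28))² = (2*13*13 + 28)² = (338 + 28)² = 366² = 133956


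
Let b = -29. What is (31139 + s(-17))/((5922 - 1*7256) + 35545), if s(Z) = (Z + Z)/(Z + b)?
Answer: 716214/786853 ≈ 0.91023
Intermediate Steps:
s(Z) = 2*Z/(-29 + Z) (s(Z) = (Z + Z)/(Z - 29) = (2*Z)/(-29 + Z) = 2*Z/(-29 + Z))
(31139 + s(-17))/((5922 - 1*7256) + 35545) = (31139 + 2*(-17)/(-29 - 17))/((5922 - 1*7256) + 35545) = (31139 + 2*(-17)/(-46))/((5922 - 7256) + 35545) = (31139 + 2*(-17)*(-1/46))/(-1334 + 35545) = (31139 + 17/23)/34211 = (716214/23)*(1/34211) = 716214/786853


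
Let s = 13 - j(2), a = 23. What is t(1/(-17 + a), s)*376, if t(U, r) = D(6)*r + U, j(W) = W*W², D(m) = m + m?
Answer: 67868/3 ≈ 22623.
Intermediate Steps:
D(m) = 2*m
j(W) = W³
s = 5 (s = 13 - 1*2³ = 13 - 1*8 = 13 - 8 = 5)
t(U, r) = U + 12*r (t(U, r) = (2*6)*r + U = 12*r + U = U + 12*r)
t(1/(-17 + a), s)*376 = (1/(-17 + 23) + 12*5)*376 = (1/6 + 60)*376 = (⅙ + 60)*376 = (361/6)*376 = 67868/3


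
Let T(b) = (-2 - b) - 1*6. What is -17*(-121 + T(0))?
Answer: 2193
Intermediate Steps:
T(b) = -8 - b (T(b) = (-2 - b) - 6 = -8 - b)
-17*(-121 + T(0)) = -17*(-121 + (-8 - 1*0)) = -17*(-121 + (-8 + 0)) = -17*(-121 - 8) = -17*(-129) = 2193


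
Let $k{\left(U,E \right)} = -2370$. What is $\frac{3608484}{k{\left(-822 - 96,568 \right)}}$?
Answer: $- \frac{601414}{395} \approx -1522.6$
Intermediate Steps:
$\frac{3608484}{k{\left(-822 - 96,568 \right)}} = \frac{3608484}{-2370} = 3608484 \left(- \frac{1}{2370}\right) = - \frac{601414}{395}$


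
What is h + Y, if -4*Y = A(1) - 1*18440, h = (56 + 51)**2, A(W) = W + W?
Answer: 32117/2 ≈ 16059.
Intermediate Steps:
A(W) = 2*W
h = 11449 (h = 107**2 = 11449)
Y = 9219/2 (Y = -(2*1 - 1*18440)/4 = -(2 - 18440)/4 = -1/4*(-18438) = 9219/2 ≈ 4609.5)
h + Y = 11449 + 9219/2 = 32117/2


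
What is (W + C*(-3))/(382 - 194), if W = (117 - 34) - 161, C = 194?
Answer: -165/47 ≈ -3.5106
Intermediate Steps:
W = -78 (W = 83 - 161 = -78)
(W + C*(-3))/(382 - 194) = (-78 + 194*(-3))/(382 - 194) = (-78 - 582)/188 = -660*1/188 = -165/47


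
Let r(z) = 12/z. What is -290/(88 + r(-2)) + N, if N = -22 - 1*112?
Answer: -5639/41 ≈ -137.54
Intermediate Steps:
N = -134 (N = -22 - 112 = -134)
-290/(88 + r(-2)) + N = -290/(88 + 12/(-2)) - 134 = -290/(88 + 12*(-1/2)) - 134 = -290/(88 - 6) - 134 = -290/82 - 134 = (1/82)*(-290) - 134 = -145/41 - 134 = -5639/41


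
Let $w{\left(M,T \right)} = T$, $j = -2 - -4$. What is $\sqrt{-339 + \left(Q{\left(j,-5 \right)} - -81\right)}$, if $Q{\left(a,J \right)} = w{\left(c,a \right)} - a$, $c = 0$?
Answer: $i \sqrt{258} \approx 16.062 i$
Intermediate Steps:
$j = 2$ ($j = -2 + 4 = 2$)
$Q{\left(a,J \right)} = 0$ ($Q{\left(a,J \right)} = a - a = 0$)
$\sqrt{-339 + \left(Q{\left(j,-5 \right)} - -81\right)} = \sqrt{-339 + \left(0 - -81\right)} = \sqrt{-339 + \left(0 + 81\right)} = \sqrt{-339 + 81} = \sqrt{-258} = i \sqrt{258}$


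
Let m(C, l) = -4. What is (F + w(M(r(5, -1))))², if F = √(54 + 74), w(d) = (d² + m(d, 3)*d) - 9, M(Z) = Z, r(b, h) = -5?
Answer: 1424 + 576*√2 ≈ 2238.6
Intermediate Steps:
w(d) = -9 + d² - 4*d (w(d) = (d² - 4*d) - 9 = -9 + d² - 4*d)
F = 8*√2 (F = √128 = 8*√2 ≈ 11.314)
(F + w(M(r(5, -1))))² = (8*√2 + (-9 + (-5)² - 4*(-5)))² = (8*√2 + (-9 + 25 + 20))² = (8*√2 + 36)² = (36 + 8*√2)²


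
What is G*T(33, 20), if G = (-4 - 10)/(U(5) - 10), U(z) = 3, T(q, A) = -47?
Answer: -94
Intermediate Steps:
G = 2 (G = (-4 - 10)/(3 - 10) = -14/(-7) = -14*(-⅐) = 2)
G*T(33, 20) = 2*(-47) = -94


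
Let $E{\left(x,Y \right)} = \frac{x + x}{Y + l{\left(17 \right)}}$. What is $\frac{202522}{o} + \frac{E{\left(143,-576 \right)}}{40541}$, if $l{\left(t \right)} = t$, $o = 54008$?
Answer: $\frac{4105208385}{1094769164} \approx 3.7498$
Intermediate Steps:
$E{\left(x,Y \right)} = \frac{2 x}{17 + Y}$ ($E{\left(x,Y \right)} = \frac{x + x}{Y + 17} = \frac{2 x}{17 + Y}$)
$\frac{202522}{o} + \frac{E{\left(143,-576 \right)}}{40541} = \frac{202522}{54008} + \frac{2 \cdot 143 \frac{1}{17 - 576}}{40541} = 202522 \cdot \frac{1}{54008} + 2 \cdot 143 \frac{1}{-559} \cdot \frac{1}{40541} = \frac{101261}{27004} + 2 \cdot 143 \left(- \frac{1}{559}\right) \frac{1}{40541} = \frac{101261}{27004} - \frac{22}{1743263} = \frac{4105208385}{1094769164}$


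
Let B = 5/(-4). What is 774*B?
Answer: -1935/2 ≈ -967.50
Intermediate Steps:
B = -5/4 (B = 5*(-1/4) = -5/4 ≈ -1.2500)
774*B = 774*(-5/4) = -1935/2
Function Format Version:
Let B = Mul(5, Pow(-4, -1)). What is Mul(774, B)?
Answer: Rational(-1935, 2) ≈ -967.50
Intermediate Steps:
B = Rational(-5, 4) (B = Mul(5, Rational(-1, 4)) = Rational(-5, 4) ≈ -1.2500)
Mul(774, B) = Mul(774, Rational(-5, 4)) = Rational(-1935, 2)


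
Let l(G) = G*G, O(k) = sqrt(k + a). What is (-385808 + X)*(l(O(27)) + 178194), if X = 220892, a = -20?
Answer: -29388196116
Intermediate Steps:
O(k) = sqrt(-20 + k) (O(k) = sqrt(k - 20) = sqrt(-20 + k))
l(G) = G**2
(-385808 + X)*(l(O(27)) + 178194) = (-385808 + 220892)*((sqrt(-20 + 27))**2 + 178194) = -164916*((sqrt(7))**2 + 178194) = -164916*(7 + 178194) = -164916*178201 = -29388196116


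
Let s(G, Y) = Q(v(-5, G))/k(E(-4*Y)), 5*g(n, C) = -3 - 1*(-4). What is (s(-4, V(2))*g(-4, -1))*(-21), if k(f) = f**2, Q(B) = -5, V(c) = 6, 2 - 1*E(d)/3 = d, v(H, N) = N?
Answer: 7/2028 ≈ 0.0034517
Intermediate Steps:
E(d) = 6 - 3*d
g(n, C) = 1/5 (g(n, C) = (-3 - 1*(-4))/5 = (-3 + 4)/5 = (1/5)*1 = 1/5)
s(G, Y) = -5/(6 + 12*Y)**2 (s(G, Y) = -5/(6 - (-12)*Y)**2 = -5/(6 + 12*Y)**2)
(s(-4, V(2))*g(-4, -1))*(-21) = (-5/(36*(1 + 2*6)**2)*(1/5))*(-21) = (-5/(36*(1 + 12)**2)*(1/5))*(-21) = (-5/36/13**2*(1/5))*(-21) = (-5/36*1/169*(1/5))*(-21) = -5/6084*1/5*(-21) = -1/6084*(-21) = 7/2028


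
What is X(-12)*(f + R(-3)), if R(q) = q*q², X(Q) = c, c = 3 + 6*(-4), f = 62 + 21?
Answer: -1176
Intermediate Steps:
f = 83
c = -21 (c = 3 - 24 = -21)
X(Q) = -21
R(q) = q³
X(-12)*(f + R(-3)) = -21*(83 + (-3)³) = -21*(83 - 27) = -21*56 = -1176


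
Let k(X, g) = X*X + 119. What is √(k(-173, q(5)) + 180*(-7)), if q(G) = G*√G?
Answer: 2*√7197 ≈ 169.67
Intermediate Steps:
q(G) = G^(3/2)
k(X, g) = 119 + X² (k(X, g) = X² + 119 = 119 + X²)
√(k(-173, q(5)) + 180*(-7)) = √((119 + (-173)²) + 180*(-7)) = √((119 + 29929) - 1260) = √(30048 - 1260) = √28788 = 2*√7197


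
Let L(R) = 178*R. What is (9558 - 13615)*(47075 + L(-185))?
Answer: -57386265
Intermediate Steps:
(9558 - 13615)*(47075 + L(-185)) = (9558 - 13615)*(47075 + 178*(-185)) = -4057*(47075 - 32930) = -4057*14145 = -57386265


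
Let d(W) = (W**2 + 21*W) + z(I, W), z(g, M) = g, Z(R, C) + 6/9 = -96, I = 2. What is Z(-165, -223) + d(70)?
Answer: 18826/3 ≈ 6275.3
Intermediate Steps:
Z(R, C) = -290/3 (Z(R, C) = -2/3 - 96 = -290/3)
d(W) = 2 + W**2 + 21*W (d(W) = (W**2 + 21*W) + 2 = 2 + W**2 + 21*W)
Z(-165, -223) + d(70) = -290/3 + (2 + 70**2 + 21*70) = -290/3 + (2 + 4900 + 1470) = -290/3 + 6372 = 18826/3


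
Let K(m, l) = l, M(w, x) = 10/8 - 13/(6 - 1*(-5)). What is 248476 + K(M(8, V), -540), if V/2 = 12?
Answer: 247936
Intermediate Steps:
V = 24 (V = 2*12 = 24)
M(w, x) = 3/44 (M(w, x) = 10*(⅛) - 13/(6 + 5) = 5/4 - 13/11 = 3/44)
248476 + K(M(8, V), -540) = 248476 - 540 = 247936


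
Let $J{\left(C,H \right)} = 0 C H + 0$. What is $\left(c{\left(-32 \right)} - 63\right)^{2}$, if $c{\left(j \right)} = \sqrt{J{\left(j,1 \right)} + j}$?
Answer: $3937 - 504 i \sqrt{2} \approx 3937.0 - 712.76 i$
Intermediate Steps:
$J{\left(C,H \right)} = 0$ ($J{\left(C,H \right)} = 0 H + 0 = 0 + 0 = 0$)
$c{\left(j \right)} = \sqrt{j}$ ($c{\left(j \right)} = \sqrt{0 + j} = \sqrt{j}$)
$\left(c{\left(-32 \right)} - 63\right)^{2} = \left(\sqrt{-32} - 63\right)^{2} = \left(4 i \sqrt{2} - 63\right)^{2} = \left(-63 + 4 i \sqrt{2}\right)^{2}$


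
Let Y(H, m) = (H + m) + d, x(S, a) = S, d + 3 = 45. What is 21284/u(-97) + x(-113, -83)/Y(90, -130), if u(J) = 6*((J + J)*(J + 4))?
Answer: -3047477/54126 ≈ -56.303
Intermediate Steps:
d = 42 (d = -3 + 45 = 42)
u(J) = 12*J*(4 + J) (u(J) = 6*((2*J)*(4 + J)) = 6*(2*J*(4 + J)) = 12*J*(4 + J))
Y(H, m) = 42 + H + m (Y(H, m) = (H + m) + 42 = 42 + H + m)
21284/u(-97) + x(-113, -83)/Y(90, -130) = 21284/((12*(-97)*(4 - 97))) - 113/(42 + 90 - 130) = 21284/((12*(-97)*(-93))) - 113/2 = 21284/108252 - 113*½ = 21284*(1/108252) - 113/2 = 5321/27063 - 113/2 = -3047477/54126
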